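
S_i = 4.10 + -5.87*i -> [4.1, -1.77, -7.64, -13.51, -19.38]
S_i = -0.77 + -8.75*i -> [-0.77, -9.52, -18.27, -27.02, -35.77]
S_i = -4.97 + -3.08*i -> [-4.97, -8.05, -11.13, -14.21, -17.29]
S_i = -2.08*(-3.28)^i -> [-2.08, 6.82, -22.38, 73.4, -240.75]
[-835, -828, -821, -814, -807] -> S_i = -835 + 7*i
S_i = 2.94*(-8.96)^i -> [2.94, -26.34, 236.03, -2114.81, 18948.7]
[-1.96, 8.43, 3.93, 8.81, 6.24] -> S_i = Random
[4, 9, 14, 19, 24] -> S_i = 4 + 5*i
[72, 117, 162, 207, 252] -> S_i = 72 + 45*i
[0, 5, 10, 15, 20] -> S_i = 0 + 5*i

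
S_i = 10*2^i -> [10, 20, 40, 80, 160]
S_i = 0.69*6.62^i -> [0.69, 4.57, 30.24, 200.18, 1325.2]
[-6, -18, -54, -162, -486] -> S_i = -6*3^i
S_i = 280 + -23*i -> [280, 257, 234, 211, 188]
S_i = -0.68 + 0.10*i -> [-0.68, -0.58, -0.48, -0.38, -0.28]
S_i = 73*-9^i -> [73, -657, 5913, -53217, 478953]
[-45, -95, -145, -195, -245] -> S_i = -45 + -50*i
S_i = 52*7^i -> [52, 364, 2548, 17836, 124852]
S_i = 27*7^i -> [27, 189, 1323, 9261, 64827]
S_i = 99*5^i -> [99, 495, 2475, 12375, 61875]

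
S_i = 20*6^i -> [20, 120, 720, 4320, 25920]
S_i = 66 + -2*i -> [66, 64, 62, 60, 58]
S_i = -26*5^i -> [-26, -130, -650, -3250, -16250]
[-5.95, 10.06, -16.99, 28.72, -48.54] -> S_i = -5.95*(-1.69)^i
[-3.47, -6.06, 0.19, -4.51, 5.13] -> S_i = Random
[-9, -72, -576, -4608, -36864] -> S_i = -9*8^i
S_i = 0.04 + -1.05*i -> [0.04, -1.01, -2.06, -3.11, -4.16]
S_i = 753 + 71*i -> [753, 824, 895, 966, 1037]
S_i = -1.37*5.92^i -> [-1.37, -8.11, -48.01, -284.24, -1682.7]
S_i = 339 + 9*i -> [339, 348, 357, 366, 375]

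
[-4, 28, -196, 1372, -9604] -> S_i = -4*-7^i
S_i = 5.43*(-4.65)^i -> [5.43, -25.25, 117.41, -545.96, 2538.7]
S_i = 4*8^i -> [4, 32, 256, 2048, 16384]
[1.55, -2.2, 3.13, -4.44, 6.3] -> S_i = 1.55*(-1.42)^i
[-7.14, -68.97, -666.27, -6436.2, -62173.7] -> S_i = -7.14*9.66^i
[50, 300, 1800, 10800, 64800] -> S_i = 50*6^i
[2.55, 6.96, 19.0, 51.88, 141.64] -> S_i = 2.55*2.73^i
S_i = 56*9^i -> [56, 504, 4536, 40824, 367416]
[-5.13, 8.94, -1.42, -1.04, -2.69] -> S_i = Random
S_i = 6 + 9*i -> [6, 15, 24, 33, 42]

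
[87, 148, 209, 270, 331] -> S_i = 87 + 61*i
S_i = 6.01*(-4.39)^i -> [6.01, -26.38, 115.83, -508.47, 2232.2]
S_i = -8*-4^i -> [-8, 32, -128, 512, -2048]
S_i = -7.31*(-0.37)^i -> [-7.31, 2.7, -1.0, 0.37, -0.14]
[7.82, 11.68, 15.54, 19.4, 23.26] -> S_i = 7.82 + 3.86*i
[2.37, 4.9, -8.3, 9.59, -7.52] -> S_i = Random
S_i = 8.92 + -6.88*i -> [8.92, 2.04, -4.84, -11.72, -18.6]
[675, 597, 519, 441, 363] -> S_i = 675 + -78*i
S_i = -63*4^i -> [-63, -252, -1008, -4032, -16128]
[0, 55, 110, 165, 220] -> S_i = 0 + 55*i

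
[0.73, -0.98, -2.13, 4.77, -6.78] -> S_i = Random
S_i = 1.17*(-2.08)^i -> [1.17, -2.43, 5.06, -10.53, 21.9]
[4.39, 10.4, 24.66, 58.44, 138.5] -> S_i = 4.39*2.37^i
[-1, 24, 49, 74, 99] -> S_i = -1 + 25*i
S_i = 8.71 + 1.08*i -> [8.71, 9.79, 10.87, 11.95, 13.03]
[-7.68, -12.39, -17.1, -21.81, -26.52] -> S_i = -7.68 + -4.71*i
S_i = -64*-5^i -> [-64, 320, -1600, 8000, -40000]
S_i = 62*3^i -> [62, 186, 558, 1674, 5022]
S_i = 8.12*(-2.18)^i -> [8.12, -17.7, 38.59, -84.13, 183.39]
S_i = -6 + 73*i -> [-6, 67, 140, 213, 286]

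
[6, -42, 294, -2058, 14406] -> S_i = 6*-7^i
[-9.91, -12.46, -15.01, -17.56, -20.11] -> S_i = -9.91 + -2.55*i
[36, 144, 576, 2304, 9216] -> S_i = 36*4^i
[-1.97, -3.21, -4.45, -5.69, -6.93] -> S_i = -1.97 + -1.24*i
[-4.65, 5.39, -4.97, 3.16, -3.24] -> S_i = Random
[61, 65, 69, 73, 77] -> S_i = 61 + 4*i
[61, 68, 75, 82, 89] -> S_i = 61 + 7*i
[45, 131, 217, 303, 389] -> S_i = 45 + 86*i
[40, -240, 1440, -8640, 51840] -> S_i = 40*-6^i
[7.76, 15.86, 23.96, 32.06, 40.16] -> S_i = 7.76 + 8.10*i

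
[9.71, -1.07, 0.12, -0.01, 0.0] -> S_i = 9.71*(-0.11)^i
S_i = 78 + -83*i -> [78, -5, -88, -171, -254]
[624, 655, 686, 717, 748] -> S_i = 624 + 31*i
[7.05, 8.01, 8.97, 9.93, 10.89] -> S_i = 7.05 + 0.96*i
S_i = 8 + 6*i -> [8, 14, 20, 26, 32]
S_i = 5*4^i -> [5, 20, 80, 320, 1280]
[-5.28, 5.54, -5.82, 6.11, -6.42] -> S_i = -5.28*(-1.05)^i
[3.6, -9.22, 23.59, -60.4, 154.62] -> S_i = 3.60*(-2.56)^i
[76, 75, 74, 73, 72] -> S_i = 76 + -1*i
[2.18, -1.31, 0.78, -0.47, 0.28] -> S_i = 2.18*(-0.60)^i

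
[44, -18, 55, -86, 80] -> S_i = Random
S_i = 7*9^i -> [7, 63, 567, 5103, 45927]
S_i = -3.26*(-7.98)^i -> [-3.26, 26.01, -207.6, 1656.63, -13219.93]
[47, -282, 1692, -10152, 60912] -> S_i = 47*-6^i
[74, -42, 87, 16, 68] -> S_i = Random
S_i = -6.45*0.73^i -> [-6.45, -4.71, -3.44, -2.51, -1.83]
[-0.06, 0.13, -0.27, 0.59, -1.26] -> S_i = -0.06*(-2.14)^i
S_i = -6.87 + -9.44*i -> [-6.87, -16.31, -25.75, -35.19, -44.63]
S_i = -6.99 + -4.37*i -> [-6.99, -11.36, -15.73, -20.1, -24.47]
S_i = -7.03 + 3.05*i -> [-7.03, -3.98, -0.93, 2.12, 5.17]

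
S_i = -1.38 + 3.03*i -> [-1.38, 1.65, 4.68, 7.71, 10.74]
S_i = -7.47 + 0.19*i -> [-7.47, -7.28, -7.09, -6.9, -6.71]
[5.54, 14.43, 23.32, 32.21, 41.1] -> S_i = 5.54 + 8.89*i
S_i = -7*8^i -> [-7, -56, -448, -3584, -28672]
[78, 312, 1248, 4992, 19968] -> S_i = 78*4^i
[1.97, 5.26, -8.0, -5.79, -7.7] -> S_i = Random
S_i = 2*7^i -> [2, 14, 98, 686, 4802]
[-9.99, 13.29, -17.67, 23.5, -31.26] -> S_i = -9.99*(-1.33)^i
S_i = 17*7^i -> [17, 119, 833, 5831, 40817]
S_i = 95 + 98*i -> [95, 193, 291, 389, 487]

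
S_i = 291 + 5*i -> [291, 296, 301, 306, 311]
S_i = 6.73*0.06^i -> [6.73, 0.4, 0.02, 0.0, 0.0]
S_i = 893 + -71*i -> [893, 822, 751, 680, 609]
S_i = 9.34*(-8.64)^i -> [9.34, -80.7, 697.23, -6024.04, 52047.74]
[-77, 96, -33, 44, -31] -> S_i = Random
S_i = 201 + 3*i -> [201, 204, 207, 210, 213]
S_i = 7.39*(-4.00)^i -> [7.39, -29.56, 118.24, -472.96, 1891.84]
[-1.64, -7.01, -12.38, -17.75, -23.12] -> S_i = -1.64 + -5.37*i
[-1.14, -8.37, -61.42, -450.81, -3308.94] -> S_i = -1.14*7.34^i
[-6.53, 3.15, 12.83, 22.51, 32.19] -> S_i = -6.53 + 9.68*i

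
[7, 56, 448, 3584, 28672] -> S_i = 7*8^i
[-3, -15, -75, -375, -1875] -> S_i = -3*5^i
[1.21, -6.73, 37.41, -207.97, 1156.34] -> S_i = 1.21*(-5.56)^i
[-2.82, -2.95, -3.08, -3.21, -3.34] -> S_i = -2.82 + -0.13*i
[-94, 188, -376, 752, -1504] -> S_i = -94*-2^i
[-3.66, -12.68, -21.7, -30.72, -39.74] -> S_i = -3.66 + -9.02*i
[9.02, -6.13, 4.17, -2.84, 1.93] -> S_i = 9.02*(-0.68)^i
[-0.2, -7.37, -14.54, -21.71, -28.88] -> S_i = -0.20 + -7.17*i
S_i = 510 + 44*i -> [510, 554, 598, 642, 686]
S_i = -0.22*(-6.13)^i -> [-0.22, 1.35, -8.27, 50.68, -310.65]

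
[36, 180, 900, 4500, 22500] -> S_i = 36*5^i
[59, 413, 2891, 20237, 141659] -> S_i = 59*7^i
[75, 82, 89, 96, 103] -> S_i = 75 + 7*i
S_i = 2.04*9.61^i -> [2.04, 19.6, 188.4, 1810.51, 17398.98]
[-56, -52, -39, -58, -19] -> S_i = Random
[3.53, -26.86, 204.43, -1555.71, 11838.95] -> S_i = 3.53*(-7.61)^i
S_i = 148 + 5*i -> [148, 153, 158, 163, 168]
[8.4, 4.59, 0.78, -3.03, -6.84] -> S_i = 8.40 + -3.81*i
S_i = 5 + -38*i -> [5, -33, -71, -109, -147]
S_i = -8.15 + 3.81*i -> [-8.15, -4.34, -0.53, 3.28, 7.09]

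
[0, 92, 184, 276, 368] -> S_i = 0 + 92*i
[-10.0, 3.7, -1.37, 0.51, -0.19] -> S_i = -10.00*(-0.37)^i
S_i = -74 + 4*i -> [-74, -70, -66, -62, -58]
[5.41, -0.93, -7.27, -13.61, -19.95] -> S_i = 5.41 + -6.34*i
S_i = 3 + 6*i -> [3, 9, 15, 21, 27]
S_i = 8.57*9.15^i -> [8.57, 78.42, 717.5, 6565.14, 60071.05]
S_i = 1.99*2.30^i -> [1.99, 4.58, 10.53, 24.21, 55.69]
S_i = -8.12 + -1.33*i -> [-8.12, -9.45, -10.78, -12.11, -13.44]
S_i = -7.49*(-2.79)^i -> [-7.49, 20.9, -58.3, 162.67, -453.84]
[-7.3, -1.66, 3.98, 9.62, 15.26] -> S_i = -7.30 + 5.64*i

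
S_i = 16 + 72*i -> [16, 88, 160, 232, 304]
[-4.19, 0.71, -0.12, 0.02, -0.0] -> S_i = -4.19*(-0.17)^i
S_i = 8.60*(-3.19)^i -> [8.6, -27.43, 87.51, -279.17, 890.56]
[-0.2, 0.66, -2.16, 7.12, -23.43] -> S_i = -0.20*(-3.29)^i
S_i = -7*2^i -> [-7, -14, -28, -56, -112]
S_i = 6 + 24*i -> [6, 30, 54, 78, 102]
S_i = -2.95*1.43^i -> [-2.95, -4.22, -6.03, -8.63, -12.34]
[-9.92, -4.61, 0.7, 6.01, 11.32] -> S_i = -9.92 + 5.31*i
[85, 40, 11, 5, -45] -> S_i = Random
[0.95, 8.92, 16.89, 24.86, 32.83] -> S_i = 0.95 + 7.97*i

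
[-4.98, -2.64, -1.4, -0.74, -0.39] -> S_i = -4.98*0.53^i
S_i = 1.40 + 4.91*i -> [1.4, 6.31, 11.22, 16.13, 21.04]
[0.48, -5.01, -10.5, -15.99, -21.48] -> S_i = 0.48 + -5.49*i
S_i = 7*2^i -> [7, 14, 28, 56, 112]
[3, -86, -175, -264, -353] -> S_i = 3 + -89*i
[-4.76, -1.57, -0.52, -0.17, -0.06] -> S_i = -4.76*0.33^i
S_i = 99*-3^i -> [99, -297, 891, -2673, 8019]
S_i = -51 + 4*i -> [-51, -47, -43, -39, -35]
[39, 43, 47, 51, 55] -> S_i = 39 + 4*i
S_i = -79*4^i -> [-79, -316, -1264, -5056, -20224]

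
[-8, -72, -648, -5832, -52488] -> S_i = -8*9^i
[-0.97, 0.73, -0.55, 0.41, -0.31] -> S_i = -0.97*(-0.75)^i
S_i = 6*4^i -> [6, 24, 96, 384, 1536]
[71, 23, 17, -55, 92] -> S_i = Random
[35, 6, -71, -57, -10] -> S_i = Random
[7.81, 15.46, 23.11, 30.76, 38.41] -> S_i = 7.81 + 7.65*i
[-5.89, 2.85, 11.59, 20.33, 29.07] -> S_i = -5.89 + 8.74*i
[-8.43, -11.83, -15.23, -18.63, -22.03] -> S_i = -8.43 + -3.40*i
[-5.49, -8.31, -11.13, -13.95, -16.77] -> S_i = -5.49 + -2.82*i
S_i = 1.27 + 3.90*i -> [1.27, 5.17, 9.07, 12.97, 16.87]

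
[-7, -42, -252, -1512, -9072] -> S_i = -7*6^i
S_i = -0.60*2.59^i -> [-0.6, -1.55, -4.02, -10.42, -27.0]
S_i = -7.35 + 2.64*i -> [-7.35, -4.71, -2.07, 0.57, 3.21]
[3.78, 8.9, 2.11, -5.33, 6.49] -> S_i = Random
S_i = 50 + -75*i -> [50, -25, -100, -175, -250]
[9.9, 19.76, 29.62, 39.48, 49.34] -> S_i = 9.90 + 9.86*i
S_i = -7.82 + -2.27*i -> [-7.82, -10.09, -12.36, -14.63, -16.9]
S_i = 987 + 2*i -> [987, 989, 991, 993, 995]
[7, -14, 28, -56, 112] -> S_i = 7*-2^i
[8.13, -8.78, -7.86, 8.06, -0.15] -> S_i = Random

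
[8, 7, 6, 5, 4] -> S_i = 8 + -1*i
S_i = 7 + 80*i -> [7, 87, 167, 247, 327]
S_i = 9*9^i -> [9, 81, 729, 6561, 59049]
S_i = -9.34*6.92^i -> [-9.34, -64.63, -447.26, -3095.03, -21417.62]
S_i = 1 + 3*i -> [1, 4, 7, 10, 13]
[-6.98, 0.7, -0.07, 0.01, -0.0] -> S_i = -6.98*(-0.10)^i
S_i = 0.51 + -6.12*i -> [0.51, -5.61, -11.73, -17.85, -23.97]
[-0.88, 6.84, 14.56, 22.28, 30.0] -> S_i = -0.88 + 7.72*i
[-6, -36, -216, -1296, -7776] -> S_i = -6*6^i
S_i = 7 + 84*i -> [7, 91, 175, 259, 343]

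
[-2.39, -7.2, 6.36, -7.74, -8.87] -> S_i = Random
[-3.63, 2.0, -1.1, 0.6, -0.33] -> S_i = -3.63*(-0.55)^i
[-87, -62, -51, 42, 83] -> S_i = Random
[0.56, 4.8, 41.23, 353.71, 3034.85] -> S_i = 0.56*8.58^i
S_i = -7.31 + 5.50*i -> [-7.31, -1.81, 3.69, 9.19, 14.69]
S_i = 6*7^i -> [6, 42, 294, 2058, 14406]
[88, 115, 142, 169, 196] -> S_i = 88 + 27*i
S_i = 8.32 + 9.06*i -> [8.32, 17.38, 26.44, 35.5, 44.56]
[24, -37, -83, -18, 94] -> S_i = Random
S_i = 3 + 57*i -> [3, 60, 117, 174, 231]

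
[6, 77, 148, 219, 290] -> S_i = 6 + 71*i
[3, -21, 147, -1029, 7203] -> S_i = 3*-7^i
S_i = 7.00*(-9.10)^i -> [7.0, -63.7, 579.67, -5275.0, 48002.47]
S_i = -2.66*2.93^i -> [-2.66, -7.79, -22.84, -66.91, -196.04]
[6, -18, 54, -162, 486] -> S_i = 6*-3^i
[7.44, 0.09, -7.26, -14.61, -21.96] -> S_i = 7.44 + -7.35*i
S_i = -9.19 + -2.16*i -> [-9.19, -11.35, -13.51, -15.67, -17.83]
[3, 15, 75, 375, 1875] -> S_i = 3*5^i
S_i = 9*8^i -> [9, 72, 576, 4608, 36864]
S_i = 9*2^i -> [9, 18, 36, 72, 144]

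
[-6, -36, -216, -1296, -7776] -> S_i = -6*6^i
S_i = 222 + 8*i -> [222, 230, 238, 246, 254]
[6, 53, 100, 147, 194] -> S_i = 6 + 47*i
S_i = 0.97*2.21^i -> [0.97, 2.14, 4.74, 10.47, 23.14]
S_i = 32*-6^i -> [32, -192, 1152, -6912, 41472]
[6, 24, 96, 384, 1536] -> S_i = 6*4^i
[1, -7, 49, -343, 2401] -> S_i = 1*-7^i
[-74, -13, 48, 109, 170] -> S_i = -74 + 61*i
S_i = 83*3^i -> [83, 249, 747, 2241, 6723]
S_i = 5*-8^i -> [5, -40, 320, -2560, 20480]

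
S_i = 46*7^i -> [46, 322, 2254, 15778, 110446]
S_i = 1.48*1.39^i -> [1.48, 2.06, 2.86, 3.97, 5.52]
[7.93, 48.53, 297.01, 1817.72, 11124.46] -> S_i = 7.93*6.12^i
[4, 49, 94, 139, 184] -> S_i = 4 + 45*i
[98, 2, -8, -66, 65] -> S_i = Random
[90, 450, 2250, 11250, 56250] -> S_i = 90*5^i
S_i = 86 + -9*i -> [86, 77, 68, 59, 50]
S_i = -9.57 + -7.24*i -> [-9.57, -16.81, -24.05, -31.29, -38.53]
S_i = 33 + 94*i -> [33, 127, 221, 315, 409]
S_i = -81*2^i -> [-81, -162, -324, -648, -1296]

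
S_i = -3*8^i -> [-3, -24, -192, -1536, -12288]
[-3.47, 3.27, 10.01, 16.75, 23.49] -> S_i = -3.47 + 6.74*i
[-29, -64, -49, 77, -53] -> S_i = Random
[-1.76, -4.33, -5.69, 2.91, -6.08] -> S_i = Random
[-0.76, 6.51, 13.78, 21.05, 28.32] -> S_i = -0.76 + 7.27*i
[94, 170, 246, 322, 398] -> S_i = 94 + 76*i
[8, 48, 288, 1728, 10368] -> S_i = 8*6^i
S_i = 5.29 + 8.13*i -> [5.29, 13.42, 21.55, 29.68, 37.81]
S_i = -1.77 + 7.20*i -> [-1.77, 5.43, 12.63, 19.83, 27.03]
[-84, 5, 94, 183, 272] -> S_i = -84 + 89*i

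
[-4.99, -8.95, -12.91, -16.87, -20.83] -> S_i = -4.99 + -3.96*i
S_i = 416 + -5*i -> [416, 411, 406, 401, 396]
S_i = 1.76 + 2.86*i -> [1.76, 4.62, 7.48, 10.34, 13.2]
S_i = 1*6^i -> [1, 6, 36, 216, 1296]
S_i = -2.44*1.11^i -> [-2.44, -2.71, -3.01, -3.34, -3.7]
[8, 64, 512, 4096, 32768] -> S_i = 8*8^i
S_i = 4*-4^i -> [4, -16, 64, -256, 1024]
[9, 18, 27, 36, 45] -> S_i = 9 + 9*i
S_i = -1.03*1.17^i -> [-1.03, -1.21, -1.41, -1.65, -1.93]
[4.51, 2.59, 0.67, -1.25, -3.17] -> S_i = 4.51 + -1.92*i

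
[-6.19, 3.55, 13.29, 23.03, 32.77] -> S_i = -6.19 + 9.74*i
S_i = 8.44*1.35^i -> [8.44, 11.39, 15.38, 20.77, 28.03]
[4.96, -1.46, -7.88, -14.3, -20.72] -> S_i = 4.96 + -6.42*i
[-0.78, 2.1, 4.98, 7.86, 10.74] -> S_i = -0.78 + 2.88*i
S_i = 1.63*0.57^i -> [1.63, 0.93, 0.53, 0.3, 0.17]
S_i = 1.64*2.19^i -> [1.64, 3.59, 7.87, 17.23, 37.72]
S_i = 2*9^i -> [2, 18, 162, 1458, 13122]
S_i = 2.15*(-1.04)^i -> [2.15, -2.24, 2.33, -2.42, 2.52]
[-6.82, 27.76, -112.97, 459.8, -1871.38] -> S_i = -6.82*(-4.07)^i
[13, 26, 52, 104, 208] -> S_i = 13*2^i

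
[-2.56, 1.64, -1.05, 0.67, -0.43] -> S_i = -2.56*(-0.64)^i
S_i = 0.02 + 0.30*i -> [0.02, 0.32, 0.62, 0.92, 1.22]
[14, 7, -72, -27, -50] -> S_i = Random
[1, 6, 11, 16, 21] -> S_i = 1 + 5*i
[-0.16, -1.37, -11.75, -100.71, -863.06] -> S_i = -0.16*8.57^i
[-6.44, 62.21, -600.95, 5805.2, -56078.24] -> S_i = -6.44*(-9.66)^i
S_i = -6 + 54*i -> [-6, 48, 102, 156, 210]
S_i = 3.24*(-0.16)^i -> [3.24, -0.52, 0.08, -0.01, 0.0]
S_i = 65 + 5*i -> [65, 70, 75, 80, 85]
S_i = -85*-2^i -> [-85, 170, -340, 680, -1360]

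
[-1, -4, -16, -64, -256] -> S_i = -1*4^i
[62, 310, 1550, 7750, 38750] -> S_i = 62*5^i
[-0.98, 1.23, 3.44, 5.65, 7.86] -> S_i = -0.98 + 2.21*i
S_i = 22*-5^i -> [22, -110, 550, -2750, 13750]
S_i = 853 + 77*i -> [853, 930, 1007, 1084, 1161]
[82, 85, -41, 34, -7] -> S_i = Random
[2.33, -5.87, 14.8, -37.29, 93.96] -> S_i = 2.33*(-2.52)^i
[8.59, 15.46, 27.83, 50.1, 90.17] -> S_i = 8.59*1.80^i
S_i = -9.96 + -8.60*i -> [-9.96, -18.56, -27.16, -35.76, -44.36]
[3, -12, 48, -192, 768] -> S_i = 3*-4^i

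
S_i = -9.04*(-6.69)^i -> [-9.04, 60.48, -404.6, 2706.74, -18108.1]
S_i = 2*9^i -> [2, 18, 162, 1458, 13122]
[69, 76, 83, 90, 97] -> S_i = 69 + 7*i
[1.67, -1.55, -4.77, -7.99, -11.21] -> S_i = 1.67 + -3.22*i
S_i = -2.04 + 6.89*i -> [-2.04, 4.85, 11.74, 18.63, 25.52]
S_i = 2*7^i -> [2, 14, 98, 686, 4802]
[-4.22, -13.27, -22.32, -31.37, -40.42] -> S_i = -4.22 + -9.05*i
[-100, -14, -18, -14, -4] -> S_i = Random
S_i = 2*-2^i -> [2, -4, 8, -16, 32]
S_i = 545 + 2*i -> [545, 547, 549, 551, 553]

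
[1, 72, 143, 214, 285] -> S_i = 1 + 71*i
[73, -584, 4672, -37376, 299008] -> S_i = 73*-8^i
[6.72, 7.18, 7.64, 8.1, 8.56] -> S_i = 6.72 + 0.46*i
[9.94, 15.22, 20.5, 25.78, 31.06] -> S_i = 9.94 + 5.28*i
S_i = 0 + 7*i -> [0, 7, 14, 21, 28]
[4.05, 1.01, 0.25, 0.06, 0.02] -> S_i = 4.05*0.25^i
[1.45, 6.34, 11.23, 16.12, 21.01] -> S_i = 1.45 + 4.89*i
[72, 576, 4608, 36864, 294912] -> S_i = 72*8^i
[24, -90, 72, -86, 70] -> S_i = Random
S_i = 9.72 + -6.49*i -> [9.72, 3.23, -3.26, -9.75, -16.24]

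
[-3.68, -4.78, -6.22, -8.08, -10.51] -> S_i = -3.68*1.30^i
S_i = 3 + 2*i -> [3, 5, 7, 9, 11]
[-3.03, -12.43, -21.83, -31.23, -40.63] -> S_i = -3.03 + -9.40*i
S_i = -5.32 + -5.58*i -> [-5.32, -10.9, -16.48, -22.06, -27.64]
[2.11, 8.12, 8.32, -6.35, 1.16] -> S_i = Random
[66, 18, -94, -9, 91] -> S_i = Random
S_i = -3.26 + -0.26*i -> [-3.26, -3.52, -3.78, -4.04, -4.3]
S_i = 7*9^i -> [7, 63, 567, 5103, 45927]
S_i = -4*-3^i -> [-4, 12, -36, 108, -324]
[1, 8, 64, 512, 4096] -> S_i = 1*8^i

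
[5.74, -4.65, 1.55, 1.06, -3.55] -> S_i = Random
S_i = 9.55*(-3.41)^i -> [9.55, -32.57, 111.05, -378.67, 1291.28]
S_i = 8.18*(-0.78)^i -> [8.18, -6.38, 4.98, -3.88, 3.03]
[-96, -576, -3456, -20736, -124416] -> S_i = -96*6^i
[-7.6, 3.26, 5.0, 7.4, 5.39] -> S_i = Random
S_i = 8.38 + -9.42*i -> [8.38, -1.04, -10.46, -19.88, -29.3]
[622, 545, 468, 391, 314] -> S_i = 622 + -77*i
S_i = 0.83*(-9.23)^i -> [0.83, -7.66, 70.71, -652.65, 6024.0]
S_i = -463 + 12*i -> [-463, -451, -439, -427, -415]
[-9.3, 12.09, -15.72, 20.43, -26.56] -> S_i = -9.30*(-1.30)^i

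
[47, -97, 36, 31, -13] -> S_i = Random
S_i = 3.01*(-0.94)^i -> [3.01, -2.83, 2.66, -2.5, 2.35]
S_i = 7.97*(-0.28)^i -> [7.97, -2.23, 0.62, -0.17, 0.05]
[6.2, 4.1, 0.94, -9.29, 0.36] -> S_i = Random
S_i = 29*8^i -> [29, 232, 1856, 14848, 118784]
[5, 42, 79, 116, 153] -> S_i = 5 + 37*i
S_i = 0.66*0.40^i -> [0.66, 0.26, 0.11, 0.04, 0.02]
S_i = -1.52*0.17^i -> [-1.52, -0.26, -0.04, -0.01, -0.0]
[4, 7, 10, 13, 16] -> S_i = 4 + 3*i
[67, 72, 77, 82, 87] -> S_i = 67 + 5*i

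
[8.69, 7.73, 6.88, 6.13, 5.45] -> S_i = 8.69*0.89^i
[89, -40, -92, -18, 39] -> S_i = Random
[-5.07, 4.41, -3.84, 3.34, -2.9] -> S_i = -5.07*(-0.87)^i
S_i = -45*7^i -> [-45, -315, -2205, -15435, -108045]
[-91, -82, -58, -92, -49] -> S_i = Random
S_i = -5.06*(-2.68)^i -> [-5.06, 13.56, -36.34, 97.4, -261.03]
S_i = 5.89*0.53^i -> [5.89, 3.12, 1.65, 0.88, 0.46]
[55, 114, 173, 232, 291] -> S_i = 55 + 59*i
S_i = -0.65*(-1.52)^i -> [-0.65, 0.99, -1.5, 2.28, -3.47]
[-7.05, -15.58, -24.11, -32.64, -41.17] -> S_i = -7.05 + -8.53*i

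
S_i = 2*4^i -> [2, 8, 32, 128, 512]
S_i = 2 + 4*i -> [2, 6, 10, 14, 18]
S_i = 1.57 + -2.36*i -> [1.57, -0.79, -3.15, -5.51, -7.87]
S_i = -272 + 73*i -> [-272, -199, -126, -53, 20]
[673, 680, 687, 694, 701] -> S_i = 673 + 7*i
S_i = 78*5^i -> [78, 390, 1950, 9750, 48750]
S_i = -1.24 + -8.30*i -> [-1.24, -9.54, -17.84, -26.14, -34.44]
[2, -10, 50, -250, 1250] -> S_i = 2*-5^i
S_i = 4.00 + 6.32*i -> [4.0, 10.32, 16.64, 22.96, 29.28]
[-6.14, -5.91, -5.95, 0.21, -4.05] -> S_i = Random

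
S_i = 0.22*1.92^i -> [0.22, 0.42, 0.81, 1.56, 2.99]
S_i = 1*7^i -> [1, 7, 49, 343, 2401]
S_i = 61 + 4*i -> [61, 65, 69, 73, 77]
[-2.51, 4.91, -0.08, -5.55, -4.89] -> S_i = Random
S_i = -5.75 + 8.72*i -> [-5.75, 2.97, 11.69, 20.41, 29.13]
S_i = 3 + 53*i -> [3, 56, 109, 162, 215]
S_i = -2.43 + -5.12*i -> [-2.43, -7.55, -12.67, -17.79, -22.91]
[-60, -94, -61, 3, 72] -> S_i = Random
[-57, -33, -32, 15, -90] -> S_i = Random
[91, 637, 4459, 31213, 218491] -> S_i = 91*7^i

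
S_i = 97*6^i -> [97, 582, 3492, 20952, 125712]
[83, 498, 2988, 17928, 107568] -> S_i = 83*6^i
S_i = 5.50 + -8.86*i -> [5.5, -3.36, -12.22, -21.08, -29.94]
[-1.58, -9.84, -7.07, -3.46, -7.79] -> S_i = Random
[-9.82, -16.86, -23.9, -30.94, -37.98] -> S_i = -9.82 + -7.04*i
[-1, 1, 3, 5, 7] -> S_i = -1 + 2*i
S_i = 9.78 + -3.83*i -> [9.78, 5.95, 2.12, -1.71, -5.54]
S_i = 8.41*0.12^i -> [8.41, 1.01, 0.12, 0.01, 0.0]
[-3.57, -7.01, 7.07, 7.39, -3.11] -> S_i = Random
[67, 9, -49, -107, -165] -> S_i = 67 + -58*i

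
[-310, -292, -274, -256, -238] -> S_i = -310 + 18*i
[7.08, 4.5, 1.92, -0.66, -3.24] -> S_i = 7.08 + -2.58*i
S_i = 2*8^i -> [2, 16, 128, 1024, 8192]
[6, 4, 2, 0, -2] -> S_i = 6 + -2*i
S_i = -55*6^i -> [-55, -330, -1980, -11880, -71280]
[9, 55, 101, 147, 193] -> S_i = 9 + 46*i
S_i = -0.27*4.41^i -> [-0.27, -1.19, -5.25, -23.16, -102.12]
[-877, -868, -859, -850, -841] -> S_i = -877 + 9*i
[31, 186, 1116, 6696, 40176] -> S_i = 31*6^i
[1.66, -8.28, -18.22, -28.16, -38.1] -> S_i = 1.66 + -9.94*i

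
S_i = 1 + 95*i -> [1, 96, 191, 286, 381]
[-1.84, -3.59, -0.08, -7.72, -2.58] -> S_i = Random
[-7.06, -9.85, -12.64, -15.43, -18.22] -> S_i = -7.06 + -2.79*i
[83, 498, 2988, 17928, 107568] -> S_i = 83*6^i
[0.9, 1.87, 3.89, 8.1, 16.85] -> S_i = 0.90*2.08^i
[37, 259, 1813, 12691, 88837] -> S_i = 37*7^i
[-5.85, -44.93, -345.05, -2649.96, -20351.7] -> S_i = -5.85*7.68^i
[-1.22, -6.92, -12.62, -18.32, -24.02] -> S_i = -1.22 + -5.70*i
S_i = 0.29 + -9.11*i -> [0.29, -8.82, -17.93, -27.04, -36.15]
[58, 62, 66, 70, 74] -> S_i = 58 + 4*i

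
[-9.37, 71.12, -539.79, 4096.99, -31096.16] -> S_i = -9.37*(-7.59)^i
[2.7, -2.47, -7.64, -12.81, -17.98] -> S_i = 2.70 + -5.17*i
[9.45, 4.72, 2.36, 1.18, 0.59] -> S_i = 9.45*0.50^i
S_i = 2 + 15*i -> [2, 17, 32, 47, 62]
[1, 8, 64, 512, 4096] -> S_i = 1*8^i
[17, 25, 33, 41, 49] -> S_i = 17 + 8*i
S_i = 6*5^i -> [6, 30, 150, 750, 3750]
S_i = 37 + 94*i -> [37, 131, 225, 319, 413]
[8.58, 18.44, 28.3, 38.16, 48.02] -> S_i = 8.58 + 9.86*i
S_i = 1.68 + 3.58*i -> [1.68, 5.26, 8.84, 12.42, 16.0]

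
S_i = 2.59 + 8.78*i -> [2.59, 11.37, 20.15, 28.93, 37.71]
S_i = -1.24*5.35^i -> [-1.24, -6.63, -35.49, -189.88, -1015.87]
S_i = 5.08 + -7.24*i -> [5.08, -2.16, -9.4, -16.64, -23.88]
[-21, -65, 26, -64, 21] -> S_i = Random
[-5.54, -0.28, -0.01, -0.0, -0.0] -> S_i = -5.54*0.05^i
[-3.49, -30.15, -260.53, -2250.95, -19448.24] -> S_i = -3.49*8.64^i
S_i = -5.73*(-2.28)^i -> [-5.73, 13.06, -29.79, 67.91, -154.84]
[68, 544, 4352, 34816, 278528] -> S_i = 68*8^i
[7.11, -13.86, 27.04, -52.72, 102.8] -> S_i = 7.11*(-1.95)^i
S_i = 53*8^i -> [53, 424, 3392, 27136, 217088]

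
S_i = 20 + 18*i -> [20, 38, 56, 74, 92]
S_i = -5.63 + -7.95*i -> [-5.63, -13.58, -21.53, -29.48, -37.43]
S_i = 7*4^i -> [7, 28, 112, 448, 1792]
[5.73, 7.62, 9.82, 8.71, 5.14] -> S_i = Random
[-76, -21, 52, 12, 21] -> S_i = Random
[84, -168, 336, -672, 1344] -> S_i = 84*-2^i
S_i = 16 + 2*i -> [16, 18, 20, 22, 24]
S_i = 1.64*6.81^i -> [1.64, 11.17, 76.06, 517.95, 3527.22]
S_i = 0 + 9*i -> [0, 9, 18, 27, 36]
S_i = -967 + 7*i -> [-967, -960, -953, -946, -939]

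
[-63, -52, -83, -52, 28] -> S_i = Random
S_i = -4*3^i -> [-4, -12, -36, -108, -324]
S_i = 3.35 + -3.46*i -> [3.35, -0.11, -3.57, -7.03, -10.49]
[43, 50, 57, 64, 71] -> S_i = 43 + 7*i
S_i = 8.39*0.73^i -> [8.39, 6.12, 4.47, 3.26, 2.38]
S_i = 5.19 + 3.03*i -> [5.19, 8.22, 11.25, 14.28, 17.31]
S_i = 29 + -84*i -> [29, -55, -139, -223, -307]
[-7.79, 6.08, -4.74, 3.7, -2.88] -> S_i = -7.79*(-0.78)^i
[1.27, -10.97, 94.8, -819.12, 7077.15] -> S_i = 1.27*(-8.64)^i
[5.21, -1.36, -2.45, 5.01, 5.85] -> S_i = Random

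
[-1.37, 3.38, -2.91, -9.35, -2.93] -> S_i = Random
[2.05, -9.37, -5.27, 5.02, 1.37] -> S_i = Random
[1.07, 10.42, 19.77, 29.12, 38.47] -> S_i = 1.07 + 9.35*i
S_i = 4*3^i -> [4, 12, 36, 108, 324]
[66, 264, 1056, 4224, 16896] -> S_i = 66*4^i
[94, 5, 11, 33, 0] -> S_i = Random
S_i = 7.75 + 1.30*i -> [7.75, 9.05, 10.35, 11.65, 12.95]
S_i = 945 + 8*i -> [945, 953, 961, 969, 977]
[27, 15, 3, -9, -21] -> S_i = 27 + -12*i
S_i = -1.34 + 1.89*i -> [-1.34, 0.55, 2.44, 4.33, 6.22]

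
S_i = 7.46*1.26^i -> [7.46, 9.4, 11.84, 14.92, 18.8]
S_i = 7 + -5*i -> [7, 2, -3, -8, -13]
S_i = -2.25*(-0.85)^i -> [-2.25, 1.91, -1.63, 1.38, -1.17]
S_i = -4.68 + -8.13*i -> [-4.68, -12.81, -20.94, -29.07, -37.2]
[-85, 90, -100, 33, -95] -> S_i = Random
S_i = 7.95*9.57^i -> [7.95, 76.08, 728.1, 6967.92, 66682.96]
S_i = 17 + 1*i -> [17, 18, 19, 20, 21]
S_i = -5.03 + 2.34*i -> [-5.03, -2.69, -0.35, 1.99, 4.33]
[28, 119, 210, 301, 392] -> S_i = 28 + 91*i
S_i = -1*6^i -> [-1, -6, -36, -216, -1296]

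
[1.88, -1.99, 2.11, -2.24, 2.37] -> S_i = 1.88*(-1.06)^i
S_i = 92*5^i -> [92, 460, 2300, 11500, 57500]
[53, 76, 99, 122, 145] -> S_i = 53 + 23*i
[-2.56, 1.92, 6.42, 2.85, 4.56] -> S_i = Random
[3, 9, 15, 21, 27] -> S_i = 3 + 6*i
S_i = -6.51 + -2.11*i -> [-6.51, -8.62, -10.73, -12.84, -14.95]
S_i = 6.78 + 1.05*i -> [6.78, 7.83, 8.88, 9.93, 10.98]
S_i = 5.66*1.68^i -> [5.66, 9.51, 15.97, 26.84, 45.09]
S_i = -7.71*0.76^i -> [-7.71, -5.86, -4.45, -3.38, -2.57]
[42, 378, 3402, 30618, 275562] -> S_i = 42*9^i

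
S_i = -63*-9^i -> [-63, 567, -5103, 45927, -413343]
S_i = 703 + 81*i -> [703, 784, 865, 946, 1027]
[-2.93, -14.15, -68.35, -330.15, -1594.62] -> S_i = -2.93*4.83^i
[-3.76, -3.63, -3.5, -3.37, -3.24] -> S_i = -3.76 + 0.13*i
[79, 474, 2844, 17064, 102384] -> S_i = 79*6^i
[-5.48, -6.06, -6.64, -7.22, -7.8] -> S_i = -5.48 + -0.58*i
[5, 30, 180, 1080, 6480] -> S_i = 5*6^i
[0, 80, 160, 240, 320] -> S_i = 0 + 80*i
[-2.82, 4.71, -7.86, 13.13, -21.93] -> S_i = -2.82*(-1.67)^i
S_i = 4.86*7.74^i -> [4.86, 37.62, 291.15, 2253.51, 17442.15]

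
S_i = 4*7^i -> [4, 28, 196, 1372, 9604]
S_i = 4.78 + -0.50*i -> [4.78, 4.28, 3.78, 3.28, 2.78]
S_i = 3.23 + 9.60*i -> [3.23, 12.83, 22.43, 32.03, 41.63]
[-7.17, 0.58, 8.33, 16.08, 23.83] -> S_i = -7.17 + 7.75*i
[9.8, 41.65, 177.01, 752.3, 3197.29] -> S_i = 9.80*4.25^i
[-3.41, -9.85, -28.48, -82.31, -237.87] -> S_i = -3.41*2.89^i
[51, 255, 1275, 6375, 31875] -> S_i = 51*5^i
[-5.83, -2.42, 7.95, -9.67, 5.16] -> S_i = Random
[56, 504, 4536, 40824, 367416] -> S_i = 56*9^i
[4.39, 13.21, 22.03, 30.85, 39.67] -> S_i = 4.39 + 8.82*i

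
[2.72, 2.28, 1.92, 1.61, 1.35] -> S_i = 2.72*0.84^i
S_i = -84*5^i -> [-84, -420, -2100, -10500, -52500]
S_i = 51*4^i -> [51, 204, 816, 3264, 13056]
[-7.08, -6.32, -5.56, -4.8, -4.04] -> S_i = -7.08 + 0.76*i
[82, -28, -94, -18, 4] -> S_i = Random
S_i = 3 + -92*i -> [3, -89, -181, -273, -365]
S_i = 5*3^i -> [5, 15, 45, 135, 405]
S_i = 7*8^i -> [7, 56, 448, 3584, 28672]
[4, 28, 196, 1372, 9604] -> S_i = 4*7^i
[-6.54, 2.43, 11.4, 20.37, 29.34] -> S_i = -6.54 + 8.97*i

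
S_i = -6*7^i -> [-6, -42, -294, -2058, -14406]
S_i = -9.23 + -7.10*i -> [-9.23, -16.33, -23.43, -30.53, -37.63]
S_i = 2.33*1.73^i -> [2.33, 4.03, 6.97, 12.06, 20.87]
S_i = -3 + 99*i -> [-3, 96, 195, 294, 393]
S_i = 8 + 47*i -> [8, 55, 102, 149, 196]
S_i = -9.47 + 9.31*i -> [-9.47, -0.16, 9.15, 18.46, 27.77]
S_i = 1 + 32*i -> [1, 33, 65, 97, 129]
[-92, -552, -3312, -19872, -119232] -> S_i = -92*6^i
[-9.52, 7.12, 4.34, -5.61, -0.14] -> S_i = Random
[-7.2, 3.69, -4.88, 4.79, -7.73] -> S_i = Random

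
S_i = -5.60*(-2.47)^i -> [-5.6, 13.83, -34.17, 84.39, -208.44]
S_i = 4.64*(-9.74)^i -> [4.64, -45.19, 440.19, -4287.41, 41759.36]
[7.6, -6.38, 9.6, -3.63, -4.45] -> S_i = Random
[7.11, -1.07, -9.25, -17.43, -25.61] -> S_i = 7.11 + -8.18*i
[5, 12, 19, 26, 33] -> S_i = 5 + 7*i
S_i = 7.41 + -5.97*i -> [7.41, 1.44, -4.53, -10.5, -16.47]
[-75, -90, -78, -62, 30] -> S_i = Random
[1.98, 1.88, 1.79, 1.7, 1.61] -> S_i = 1.98*0.95^i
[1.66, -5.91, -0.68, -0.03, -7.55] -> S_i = Random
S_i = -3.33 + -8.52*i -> [-3.33, -11.85, -20.37, -28.89, -37.41]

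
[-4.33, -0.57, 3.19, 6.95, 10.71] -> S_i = -4.33 + 3.76*i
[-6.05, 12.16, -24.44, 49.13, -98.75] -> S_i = -6.05*(-2.01)^i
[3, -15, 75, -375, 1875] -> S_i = 3*-5^i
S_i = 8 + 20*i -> [8, 28, 48, 68, 88]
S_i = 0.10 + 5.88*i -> [0.1, 5.98, 11.86, 17.74, 23.62]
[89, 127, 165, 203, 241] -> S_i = 89 + 38*i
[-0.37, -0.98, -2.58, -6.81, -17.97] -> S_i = -0.37*2.64^i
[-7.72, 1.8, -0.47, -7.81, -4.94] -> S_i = Random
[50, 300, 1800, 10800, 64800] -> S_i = 50*6^i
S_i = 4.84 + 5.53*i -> [4.84, 10.37, 15.9, 21.43, 26.96]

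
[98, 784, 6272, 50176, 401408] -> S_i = 98*8^i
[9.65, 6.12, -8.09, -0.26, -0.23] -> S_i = Random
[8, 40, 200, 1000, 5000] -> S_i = 8*5^i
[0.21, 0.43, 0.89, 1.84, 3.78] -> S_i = 0.21*2.06^i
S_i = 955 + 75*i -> [955, 1030, 1105, 1180, 1255]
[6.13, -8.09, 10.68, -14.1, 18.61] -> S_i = 6.13*(-1.32)^i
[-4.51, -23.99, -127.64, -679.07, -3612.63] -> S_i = -4.51*5.32^i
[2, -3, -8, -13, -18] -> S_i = 2 + -5*i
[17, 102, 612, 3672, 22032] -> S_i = 17*6^i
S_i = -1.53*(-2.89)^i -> [-1.53, 4.42, -12.78, 36.93, -106.73]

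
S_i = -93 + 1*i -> [-93, -92, -91, -90, -89]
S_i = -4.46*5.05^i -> [-4.46, -22.52, -113.74, -574.39, -2900.68]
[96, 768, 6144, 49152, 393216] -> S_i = 96*8^i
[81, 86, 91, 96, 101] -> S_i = 81 + 5*i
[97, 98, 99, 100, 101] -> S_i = 97 + 1*i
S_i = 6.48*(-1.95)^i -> [6.48, -12.64, 24.64, -48.05, 93.69]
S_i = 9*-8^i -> [9, -72, 576, -4608, 36864]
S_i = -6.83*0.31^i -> [-6.83, -2.12, -0.66, -0.2, -0.06]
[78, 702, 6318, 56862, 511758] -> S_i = 78*9^i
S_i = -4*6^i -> [-4, -24, -144, -864, -5184]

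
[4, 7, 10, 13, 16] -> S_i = 4 + 3*i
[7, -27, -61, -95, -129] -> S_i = 7 + -34*i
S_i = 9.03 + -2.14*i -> [9.03, 6.89, 4.75, 2.61, 0.47]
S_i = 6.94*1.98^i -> [6.94, 13.74, 27.21, 53.87, 106.66]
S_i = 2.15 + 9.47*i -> [2.15, 11.62, 21.09, 30.56, 40.03]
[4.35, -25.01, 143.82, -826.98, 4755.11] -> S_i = 4.35*(-5.75)^i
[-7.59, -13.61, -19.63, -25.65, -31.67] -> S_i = -7.59 + -6.02*i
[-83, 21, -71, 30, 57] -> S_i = Random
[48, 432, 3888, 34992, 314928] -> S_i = 48*9^i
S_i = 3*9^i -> [3, 27, 243, 2187, 19683]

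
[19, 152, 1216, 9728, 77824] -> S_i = 19*8^i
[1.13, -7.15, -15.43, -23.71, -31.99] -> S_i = 1.13 + -8.28*i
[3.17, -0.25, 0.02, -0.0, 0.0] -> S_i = 3.17*(-0.08)^i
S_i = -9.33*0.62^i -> [-9.33, -5.78, -3.59, -2.22, -1.38]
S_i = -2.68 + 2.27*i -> [-2.68, -0.41, 1.86, 4.13, 6.4]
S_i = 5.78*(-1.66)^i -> [5.78, -9.59, 15.93, -26.44, 43.89]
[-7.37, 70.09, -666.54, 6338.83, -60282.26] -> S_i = -7.37*(-9.51)^i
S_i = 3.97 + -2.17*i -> [3.97, 1.8, -0.37, -2.54, -4.71]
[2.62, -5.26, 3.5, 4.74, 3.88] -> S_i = Random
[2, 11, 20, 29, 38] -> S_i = 2 + 9*i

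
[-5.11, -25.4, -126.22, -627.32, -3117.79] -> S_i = -5.11*4.97^i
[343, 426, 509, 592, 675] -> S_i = 343 + 83*i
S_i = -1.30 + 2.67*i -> [-1.3, 1.37, 4.04, 6.71, 9.38]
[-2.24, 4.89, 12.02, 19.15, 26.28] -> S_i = -2.24 + 7.13*i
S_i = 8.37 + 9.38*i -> [8.37, 17.75, 27.13, 36.51, 45.89]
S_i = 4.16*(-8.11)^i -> [4.16, -33.74, 273.61, -2218.99, 17996.03]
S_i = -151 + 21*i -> [-151, -130, -109, -88, -67]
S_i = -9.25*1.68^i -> [-9.25, -15.54, -26.11, -43.86, -73.68]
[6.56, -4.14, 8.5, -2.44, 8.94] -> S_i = Random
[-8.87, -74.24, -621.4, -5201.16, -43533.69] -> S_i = -8.87*8.37^i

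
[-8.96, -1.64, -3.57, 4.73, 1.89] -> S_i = Random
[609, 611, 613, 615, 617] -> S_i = 609 + 2*i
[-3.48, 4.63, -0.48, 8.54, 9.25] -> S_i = Random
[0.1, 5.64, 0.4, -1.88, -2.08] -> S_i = Random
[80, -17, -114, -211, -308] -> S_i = 80 + -97*i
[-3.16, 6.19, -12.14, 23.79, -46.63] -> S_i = -3.16*(-1.96)^i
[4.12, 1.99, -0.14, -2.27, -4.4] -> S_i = 4.12 + -2.13*i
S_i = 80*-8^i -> [80, -640, 5120, -40960, 327680]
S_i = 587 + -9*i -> [587, 578, 569, 560, 551]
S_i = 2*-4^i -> [2, -8, 32, -128, 512]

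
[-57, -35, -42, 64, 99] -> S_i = Random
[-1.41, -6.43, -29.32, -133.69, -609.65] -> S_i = -1.41*4.56^i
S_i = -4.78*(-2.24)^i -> [-4.78, 10.71, -23.98, 53.72, -120.34]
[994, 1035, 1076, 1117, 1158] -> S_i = 994 + 41*i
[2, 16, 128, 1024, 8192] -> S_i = 2*8^i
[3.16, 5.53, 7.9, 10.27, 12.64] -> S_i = 3.16 + 2.37*i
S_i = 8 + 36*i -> [8, 44, 80, 116, 152]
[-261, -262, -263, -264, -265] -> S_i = -261 + -1*i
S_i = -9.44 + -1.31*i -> [-9.44, -10.75, -12.06, -13.37, -14.68]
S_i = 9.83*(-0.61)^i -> [9.83, -6.0, 3.66, -2.23, 1.36]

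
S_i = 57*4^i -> [57, 228, 912, 3648, 14592]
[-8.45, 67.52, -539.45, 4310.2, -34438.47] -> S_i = -8.45*(-7.99)^i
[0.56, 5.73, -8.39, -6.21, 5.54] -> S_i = Random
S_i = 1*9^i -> [1, 9, 81, 729, 6561]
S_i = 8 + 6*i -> [8, 14, 20, 26, 32]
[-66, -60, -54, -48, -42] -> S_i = -66 + 6*i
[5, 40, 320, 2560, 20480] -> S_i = 5*8^i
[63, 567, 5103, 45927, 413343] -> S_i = 63*9^i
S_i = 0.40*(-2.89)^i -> [0.4, -1.16, 3.34, -9.66, 27.9]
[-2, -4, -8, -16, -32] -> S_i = -2*2^i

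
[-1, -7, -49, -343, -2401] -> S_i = -1*7^i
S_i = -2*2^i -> [-2, -4, -8, -16, -32]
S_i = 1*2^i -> [1, 2, 4, 8, 16]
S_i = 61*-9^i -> [61, -549, 4941, -44469, 400221]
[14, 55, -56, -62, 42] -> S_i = Random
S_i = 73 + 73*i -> [73, 146, 219, 292, 365]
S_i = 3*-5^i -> [3, -15, 75, -375, 1875]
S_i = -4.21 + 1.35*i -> [-4.21, -2.86, -1.51, -0.16, 1.19]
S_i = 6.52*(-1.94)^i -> [6.52, -12.65, 24.54, -47.61, 92.35]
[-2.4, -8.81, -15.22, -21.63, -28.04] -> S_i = -2.40 + -6.41*i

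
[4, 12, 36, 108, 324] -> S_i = 4*3^i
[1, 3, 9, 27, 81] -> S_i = 1*3^i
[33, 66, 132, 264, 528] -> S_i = 33*2^i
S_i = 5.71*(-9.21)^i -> [5.71, -52.59, 484.35, -4460.82, 41084.18]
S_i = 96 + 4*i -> [96, 100, 104, 108, 112]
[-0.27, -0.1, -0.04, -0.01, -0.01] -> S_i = -0.27*0.37^i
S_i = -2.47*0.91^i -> [-2.47, -2.25, -2.05, -1.86, -1.69]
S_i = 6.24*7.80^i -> [6.24, 48.67, 379.64, 2961.2, 23097.39]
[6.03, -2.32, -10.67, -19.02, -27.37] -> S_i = 6.03 + -8.35*i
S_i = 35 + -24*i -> [35, 11, -13, -37, -61]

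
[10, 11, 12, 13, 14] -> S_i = 10 + 1*i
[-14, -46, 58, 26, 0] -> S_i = Random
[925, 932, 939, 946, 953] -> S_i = 925 + 7*i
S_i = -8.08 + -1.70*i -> [-8.08, -9.78, -11.48, -13.18, -14.88]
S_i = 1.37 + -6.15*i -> [1.37, -4.78, -10.93, -17.08, -23.23]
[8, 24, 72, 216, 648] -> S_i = 8*3^i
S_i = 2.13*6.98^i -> [2.13, 14.87, 103.77, 724.35, 5055.93]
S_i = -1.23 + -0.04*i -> [-1.23, -1.27, -1.31, -1.35, -1.39]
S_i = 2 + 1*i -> [2, 3, 4, 5, 6]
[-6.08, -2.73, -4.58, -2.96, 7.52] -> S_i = Random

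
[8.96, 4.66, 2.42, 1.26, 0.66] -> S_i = 8.96*0.52^i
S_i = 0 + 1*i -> [0, 1, 2, 3, 4]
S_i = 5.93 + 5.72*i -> [5.93, 11.65, 17.37, 23.09, 28.81]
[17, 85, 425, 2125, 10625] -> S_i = 17*5^i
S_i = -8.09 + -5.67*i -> [-8.09, -13.76, -19.43, -25.1, -30.77]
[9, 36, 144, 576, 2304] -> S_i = 9*4^i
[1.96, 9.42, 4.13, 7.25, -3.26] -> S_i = Random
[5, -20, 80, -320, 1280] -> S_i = 5*-4^i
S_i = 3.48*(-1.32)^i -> [3.48, -4.59, 6.06, -8.0, 10.57]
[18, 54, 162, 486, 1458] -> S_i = 18*3^i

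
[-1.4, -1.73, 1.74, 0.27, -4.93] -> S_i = Random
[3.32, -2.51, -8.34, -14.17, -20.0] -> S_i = 3.32 + -5.83*i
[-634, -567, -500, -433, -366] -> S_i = -634 + 67*i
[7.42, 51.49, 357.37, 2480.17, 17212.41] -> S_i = 7.42*6.94^i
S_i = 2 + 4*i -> [2, 6, 10, 14, 18]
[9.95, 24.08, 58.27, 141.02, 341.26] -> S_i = 9.95*2.42^i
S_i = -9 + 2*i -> [-9, -7, -5, -3, -1]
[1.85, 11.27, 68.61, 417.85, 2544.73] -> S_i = 1.85*6.09^i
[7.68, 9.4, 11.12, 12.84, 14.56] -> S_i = 7.68 + 1.72*i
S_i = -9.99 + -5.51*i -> [-9.99, -15.5, -21.01, -26.52, -32.03]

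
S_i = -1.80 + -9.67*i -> [-1.8, -11.47, -21.14, -30.81, -40.48]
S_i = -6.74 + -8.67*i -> [-6.74, -15.41, -24.08, -32.75, -41.42]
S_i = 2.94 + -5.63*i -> [2.94, -2.69, -8.32, -13.95, -19.58]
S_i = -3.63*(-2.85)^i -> [-3.63, 10.35, -29.48, 84.03, -239.49]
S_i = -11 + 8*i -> [-11, -3, 5, 13, 21]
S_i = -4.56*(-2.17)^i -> [-4.56, 9.9, -21.47, 46.6, -101.11]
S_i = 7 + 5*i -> [7, 12, 17, 22, 27]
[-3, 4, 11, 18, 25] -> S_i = -3 + 7*i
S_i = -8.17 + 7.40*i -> [-8.17, -0.77, 6.63, 14.03, 21.43]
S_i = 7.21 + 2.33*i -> [7.21, 9.54, 11.87, 14.2, 16.53]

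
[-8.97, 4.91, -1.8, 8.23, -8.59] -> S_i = Random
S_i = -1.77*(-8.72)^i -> [-1.77, 15.43, -134.59, 1173.61, -10233.85]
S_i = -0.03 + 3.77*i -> [-0.03, 3.74, 7.51, 11.28, 15.05]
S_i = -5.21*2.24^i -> [-5.21, -11.67, -26.14, -58.56, -131.17]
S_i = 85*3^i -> [85, 255, 765, 2295, 6885]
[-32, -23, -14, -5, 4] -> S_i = -32 + 9*i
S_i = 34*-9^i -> [34, -306, 2754, -24786, 223074]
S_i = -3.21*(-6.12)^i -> [-3.21, 19.65, -120.23, 735.8, -4503.09]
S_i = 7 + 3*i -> [7, 10, 13, 16, 19]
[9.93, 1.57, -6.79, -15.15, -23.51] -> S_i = 9.93 + -8.36*i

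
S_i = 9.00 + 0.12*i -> [9.0, 9.12, 9.24, 9.36, 9.48]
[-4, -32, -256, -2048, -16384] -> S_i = -4*8^i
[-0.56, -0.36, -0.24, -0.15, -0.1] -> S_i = -0.56*0.65^i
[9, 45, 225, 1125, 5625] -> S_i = 9*5^i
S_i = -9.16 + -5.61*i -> [-9.16, -14.77, -20.38, -25.99, -31.6]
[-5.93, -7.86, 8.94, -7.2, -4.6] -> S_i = Random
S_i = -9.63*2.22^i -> [-9.63, -21.38, -47.46, -105.36, -233.9]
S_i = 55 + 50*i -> [55, 105, 155, 205, 255]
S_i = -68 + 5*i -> [-68, -63, -58, -53, -48]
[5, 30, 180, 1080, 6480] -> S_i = 5*6^i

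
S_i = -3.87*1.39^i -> [-3.87, -5.38, -7.48, -10.39, -14.45]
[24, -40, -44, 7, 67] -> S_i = Random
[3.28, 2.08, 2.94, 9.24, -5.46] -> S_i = Random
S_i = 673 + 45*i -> [673, 718, 763, 808, 853]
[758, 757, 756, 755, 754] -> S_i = 758 + -1*i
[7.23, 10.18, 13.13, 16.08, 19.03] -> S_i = 7.23 + 2.95*i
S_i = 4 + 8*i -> [4, 12, 20, 28, 36]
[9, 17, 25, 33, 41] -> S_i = 9 + 8*i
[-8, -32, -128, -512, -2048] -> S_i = -8*4^i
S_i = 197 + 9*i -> [197, 206, 215, 224, 233]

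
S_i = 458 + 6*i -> [458, 464, 470, 476, 482]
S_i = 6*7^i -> [6, 42, 294, 2058, 14406]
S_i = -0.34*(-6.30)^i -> [-0.34, 2.14, -13.49, 85.02, -535.6]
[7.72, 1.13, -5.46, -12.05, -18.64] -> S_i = 7.72 + -6.59*i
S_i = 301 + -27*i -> [301, 274, 247, 220, 193]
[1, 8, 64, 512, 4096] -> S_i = 1*8^i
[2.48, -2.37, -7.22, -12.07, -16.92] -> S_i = 2.48 + -4.85*i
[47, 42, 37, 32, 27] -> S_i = 47 + -5*i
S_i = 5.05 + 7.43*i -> [5.05, 12.48, 19.91, 27.34, 34.77]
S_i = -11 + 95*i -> [-11, 84, 179, 274, 369]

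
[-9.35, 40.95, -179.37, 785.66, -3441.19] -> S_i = -9.35*(-4.38)^i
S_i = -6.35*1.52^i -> [-6.35, -9.65, -14.67, -22.3, -33.9]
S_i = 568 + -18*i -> [568, 550, 532, 514, 496]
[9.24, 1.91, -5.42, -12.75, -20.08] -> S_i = 9.24 + -7.33*i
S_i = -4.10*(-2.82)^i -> [-4.1, 11.56, -32.6, 91.95, -259.29]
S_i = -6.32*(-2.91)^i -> [-6.32, 18.39, -53.52, 155.74, -453.2]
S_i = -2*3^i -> [-2, -6, -18, -54, -162]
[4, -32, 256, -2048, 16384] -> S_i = 4*-8^i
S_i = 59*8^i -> [59, 472, 3776, 30208, 241664]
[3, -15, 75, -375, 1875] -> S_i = 3*-5^i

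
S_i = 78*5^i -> [78, 390, 1950, 9750, 48750]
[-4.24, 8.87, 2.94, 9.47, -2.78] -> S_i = Random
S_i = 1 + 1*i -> [1, 2, 3, 4, 5]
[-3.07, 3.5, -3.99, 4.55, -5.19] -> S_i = -3.07*(-1.14)^i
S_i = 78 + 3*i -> [78, 81, 84, 87, 90]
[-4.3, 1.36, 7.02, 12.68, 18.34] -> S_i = -4.30 + 5.66*i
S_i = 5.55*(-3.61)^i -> [5.55, -20.04, 72.33, -261.1, 942.59]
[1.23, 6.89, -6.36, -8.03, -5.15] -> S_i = Random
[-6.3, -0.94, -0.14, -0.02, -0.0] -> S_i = -6.30*0.15^i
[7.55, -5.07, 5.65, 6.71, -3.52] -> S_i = Random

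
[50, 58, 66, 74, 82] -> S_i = 50 + 8*i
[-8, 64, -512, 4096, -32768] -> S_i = -8*-8^i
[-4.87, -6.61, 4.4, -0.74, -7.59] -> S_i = Random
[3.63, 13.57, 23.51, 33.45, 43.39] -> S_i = 3.63 + 9.94*i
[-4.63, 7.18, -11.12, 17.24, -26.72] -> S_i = -4.63*(-1.55)^i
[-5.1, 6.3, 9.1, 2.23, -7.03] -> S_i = Random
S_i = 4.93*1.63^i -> [4.93, 8.04, 13.1, 21.35, 34.8]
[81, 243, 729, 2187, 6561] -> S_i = 81*3^i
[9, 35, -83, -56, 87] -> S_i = Random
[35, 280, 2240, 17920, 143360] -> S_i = 35*8^i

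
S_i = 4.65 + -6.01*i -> [4.65, -1.36, -7.37, -13.38, -19.39]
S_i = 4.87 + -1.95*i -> [4.87, 2.92, 0.97, -0.98, -2.93]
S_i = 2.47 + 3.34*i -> [2.47, 5.81, 9.15, 12.49, 15.83]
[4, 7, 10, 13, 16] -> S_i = 4 + 3*i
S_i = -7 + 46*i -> [-7, 39, 85, 131, 177]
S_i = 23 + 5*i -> [23, 28, 33, 38, 43]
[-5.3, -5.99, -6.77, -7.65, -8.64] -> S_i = -5.30*1.13^i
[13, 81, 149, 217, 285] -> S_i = 13 + 68*i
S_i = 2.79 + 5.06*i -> [2.79, 7.85, 12.91, 17.97, 23.03]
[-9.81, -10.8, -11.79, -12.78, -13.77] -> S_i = -9.81 + -0.99*i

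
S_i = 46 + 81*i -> [46, 127, 208, 289, 370]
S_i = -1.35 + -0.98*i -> [-1.35, -2.33, -3.31, -4.29, -5.27]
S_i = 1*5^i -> [1, 5, 25, 125, 625]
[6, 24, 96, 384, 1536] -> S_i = 6*4^i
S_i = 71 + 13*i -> [71, 84, 97, 110, 123]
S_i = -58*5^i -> [-58, -290, -1450, -7250, -36250]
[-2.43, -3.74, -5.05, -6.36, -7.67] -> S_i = -2.43 + -1.31*i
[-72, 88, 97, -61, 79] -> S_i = Random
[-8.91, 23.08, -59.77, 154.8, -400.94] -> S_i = -8.91*(-2.59)^i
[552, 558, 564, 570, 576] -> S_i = 552 + 6*i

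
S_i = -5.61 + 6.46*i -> [-5.61, 0.85, 7.31, 13.77, 20.23]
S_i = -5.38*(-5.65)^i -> [-5.38, 30.4, -171.74, 970.35, -5482.47]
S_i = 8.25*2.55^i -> [8.25, 21.04, 53.65, 136.8, 348.83]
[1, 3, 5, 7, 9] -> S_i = 1 + 2*i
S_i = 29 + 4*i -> [29, 33, 37, 41, 45]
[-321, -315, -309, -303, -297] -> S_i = -321 + 6*i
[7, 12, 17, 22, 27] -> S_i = 7 + 5*i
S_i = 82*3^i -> [82, 246, 738, 2214, 6642]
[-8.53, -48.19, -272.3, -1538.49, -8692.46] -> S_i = -8.53*5.65^i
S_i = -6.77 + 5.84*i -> [-6.77, -0.93, 4.91, 10.75, 16.59]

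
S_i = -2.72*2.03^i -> [-2.72, -5.52, -11.21, -22.75, -46.19]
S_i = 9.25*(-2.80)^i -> [9.25, -25.9, 72.52, -203.06, 568.56]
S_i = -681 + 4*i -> [-681, -677, -673, -669, -665]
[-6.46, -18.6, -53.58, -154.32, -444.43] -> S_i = -6.46*2.88^i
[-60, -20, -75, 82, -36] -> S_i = Random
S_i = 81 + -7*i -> [81, 74, 67, 60, 53]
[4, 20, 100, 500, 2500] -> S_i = 4*5^i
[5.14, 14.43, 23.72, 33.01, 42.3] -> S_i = 5.14 + 9.29*i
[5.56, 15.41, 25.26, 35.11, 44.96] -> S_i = 5.56 + 9.85*i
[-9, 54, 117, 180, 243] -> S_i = -9 + 63*i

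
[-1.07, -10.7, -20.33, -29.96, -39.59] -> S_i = -1.07 + -9.63*i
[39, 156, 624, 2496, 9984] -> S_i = 39*4^i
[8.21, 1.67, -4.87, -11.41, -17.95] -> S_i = 8.21 + -6.54*i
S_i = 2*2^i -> [2, 4, 8, 16, 32]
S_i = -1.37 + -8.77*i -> [-1.37, -10.14, -18.91, -27.68, -36.45]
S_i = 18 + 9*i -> [18, 27, 36, 45, 54]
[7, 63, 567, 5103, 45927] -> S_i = 7*9^i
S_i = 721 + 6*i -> [721, 727, 733, 739, 745]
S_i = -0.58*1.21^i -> [-0.58, -0.7, -0.85, -1.03, -1.24]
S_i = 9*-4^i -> [9, -36, 144, -576, 2304]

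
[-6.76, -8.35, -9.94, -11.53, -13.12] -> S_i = -6.76 + -1.59*i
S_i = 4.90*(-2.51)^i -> [4.9, -12.3, 30.87, -77.48, 194.49]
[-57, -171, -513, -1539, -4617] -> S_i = -57*3^i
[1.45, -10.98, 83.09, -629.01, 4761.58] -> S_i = 1.45*(-7.57)^i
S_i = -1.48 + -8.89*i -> [-1.48, -10.37, -19.26, -28.15, -37.04]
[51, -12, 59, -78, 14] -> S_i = Random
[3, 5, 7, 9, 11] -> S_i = 3 + 2*i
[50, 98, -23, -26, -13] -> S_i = Random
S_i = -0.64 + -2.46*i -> [-0.64, -3.1, -5.56, -8.02, -10.48]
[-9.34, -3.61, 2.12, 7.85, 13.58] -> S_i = -9.34 + 5.73*i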